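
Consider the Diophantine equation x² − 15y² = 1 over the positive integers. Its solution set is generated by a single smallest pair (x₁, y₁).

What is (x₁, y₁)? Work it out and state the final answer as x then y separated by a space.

4 1

√15 → a₀=3, period (1,6); ℓ=2 even so k=1
a_0=3:  p_0=3·1+0=3,  q_0=3·0+1=1
a_1=1:  p_1=1·3+1=4,  q_1=1·1+0=1
fundamental: x₁=4, y₁=1  (since 16 − 15·1 = 1)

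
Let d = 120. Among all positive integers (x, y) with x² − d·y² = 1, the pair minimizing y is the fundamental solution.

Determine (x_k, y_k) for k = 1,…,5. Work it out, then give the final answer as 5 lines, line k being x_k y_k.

11 1
241 22
5291 483
116161 10604
2550251 232805

√120 → a₀=10, period (1,20); ℓ=2 even so k=1
i=0: a=10 ⇒ p=10, q=1
i=1: a=1 ⇒ p=11, q=1
fundamental: x₁=11, y₁=1  (since 121 − 120·1 = 1)
n=2: (11,1)∘(11,1) = (11·11+120·1·1, 11·1+1·11) = (241,22)
n=3: (241,22)∘(11,1) = (11·241+120·1·22, 11·22+1·241) = (5291,483)
n=4: (5291,483)∘(11,1) = (11·5291+120·1·483, 11·483+1·5291) = (116161,10604)
n=5: (116161,10604)∘(11,1) = (11·116161+120·1·10604, 11·10604+1·116161) = (2550251,232805)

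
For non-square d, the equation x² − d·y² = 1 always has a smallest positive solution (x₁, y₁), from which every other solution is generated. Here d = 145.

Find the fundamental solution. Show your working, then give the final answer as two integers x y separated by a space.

289 24

d=145: √d = [12; 24] (ℓ=1, odd), read p_1/q_1
a_0=12:  p_0=12·1+0=12,  q_0=12·0+1=1
a_1=24:  p_1=24·12+1=289,  q_1=24·1+0=24
→ (289, 24).  Check: 289²=83521, 145·24²=83520, difference 1.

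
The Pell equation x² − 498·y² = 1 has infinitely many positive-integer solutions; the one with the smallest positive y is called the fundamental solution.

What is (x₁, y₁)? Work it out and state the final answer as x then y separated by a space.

179777 8056

[22; 3,6,22,6,3,44] for √498; ℓ=6 ⇒ convergent index 5
k=0  a_k=22  p_k/q_k = 22/1
…
k=4  a_k=6  p_k/q_k = 56794/2545
k=5  a_k=3  p_k/q_k = 179777/8056
fundamental: x₁=179777, y₁=8056  (since 32319769729 − 498·64899136 = 1)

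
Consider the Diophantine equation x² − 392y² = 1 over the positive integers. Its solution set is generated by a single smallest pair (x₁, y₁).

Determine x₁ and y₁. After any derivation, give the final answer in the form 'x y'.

√392 = [19; 1,3,1,38, …], period ℓ=4 (even) → k=3
a_0=19:  p_0=19·1+0=19,  q_0=19·0+1=1
a_1=1:  p_1=1·19+1=20,  q_1=1·1+0=1
a_2=3:  p_2=3·20+19=79,  q_2=3·1+1=4
a_3=1:  p_3=1·79+20=99,  q_3=1·4+1=5
(x₁, y₁) = (99, 5);  99² − 392·5² = 1 ✓

99 5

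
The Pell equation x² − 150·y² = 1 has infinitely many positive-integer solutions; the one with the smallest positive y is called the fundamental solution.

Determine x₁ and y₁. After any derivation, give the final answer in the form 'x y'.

49 4

√150 → a₀=12, period (4,24); ℓ=2 even so k=1
i=0: a=12 ⇒ p=12, q=1
i=1: a=4 ⇒ p=49, q=4
→ (49, 4).  Check: 49²=2401, 150·4²=2400, difference 1.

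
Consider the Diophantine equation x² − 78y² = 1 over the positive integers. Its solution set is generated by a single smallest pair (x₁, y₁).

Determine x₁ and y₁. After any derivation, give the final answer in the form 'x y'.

53 6

√78 = [8; 1,4,1,16, …], period ℓ=4 (even) → k=3
k=0  a_k=8  p_k/q_k = 8/1
…
k=2  a_k=4  p_k/q_k = 44/5
k=3  a_k=1  p_k/q_k = 53/6
fundamental: x₁=53, y₁=6  (since 2809 − 78·36 = 1)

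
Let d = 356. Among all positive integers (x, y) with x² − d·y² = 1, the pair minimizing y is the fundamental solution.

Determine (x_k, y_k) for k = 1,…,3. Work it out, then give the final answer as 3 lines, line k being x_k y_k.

d=356: √d = [18; 1,6,1,1,2,…,6,1,36] (ℓ=14, even), read p_13/q_13
k=0  a_k=18  p_k/q_k = 18/1
…
k=2  a_k=6  p_k/q_k = 132/7
k=3  a_k=1  p_k/q_k = 151/8
…
k=5  a_k=2  p_k/q_k = 717/38
k=6  a_k=1  p_k/q_k = 1000/53
…
k=8  a_k=1  p_k/q_k = 9717/515
k=9  a_k=2  p_k/q_k = 28151/1492
k=10  a_k=1  p_k/q_k = 37868/2007
…
k=12  a_k=6  p_k/q_k = 433982/23001
k=13  a_k=1  p_k/q_k = 500001/26500
(x₁, y₁) = (500001, 26500);  500001² − 356·26500² = 1 ✓
n=2: (500001,26500)∘(500001,26500) = (500001·500001+356·26500·26500, 500001·26500+26500·500001) = (500002000001,26500053000)
n=3: (500002000001,26500053000)∘(500001,26500) = (500001·500002000001+356·26500·26500053000, 500001·26500053000+26500·500002000001) = (500003000004500001,26500106000079500)

500001 26500
500002000001 26500053000
500003000004500001 26500106000079500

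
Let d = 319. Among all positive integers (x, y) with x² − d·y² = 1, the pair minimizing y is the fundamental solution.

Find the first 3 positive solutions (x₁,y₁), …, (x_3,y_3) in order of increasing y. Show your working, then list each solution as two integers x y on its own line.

√319 → a₀=17, period (1,6,5,1,4,…,6,1,34); ℓ=14 even so k=13
i=0: a=17 ⇒ p=17, q=1
…
i=3: a=5 ⇒ p=643, q=36
i=4: a=1 ⇒ p=768, q=43
…
i=6: a=3 ⇒ p=11913, q=667
…
i=10: a=1 ⇒ p=309613, q=17335
…
i=12: a=6 ⇒ p=11102899, q=621643
i=13: a=1 ⇒ p=12901780, q=722361
(x₁, y₁) = (12901780, 722361);  12901780² − 319·722361² = 1 ✓
k=2:  x_2 = 12901780·12901780+319·722361·722361 = 332911854336799,  y_2 = 12901780·722361+722361·12901780 = 18639485405160
k=3:  x_3 = 12901780·332911854336799+319·722361·18639485405160 = 8590311008090840302660,  y_3 = 12901780·18639485405160+722361·332911854336799 = 480965080021169647239

12901780 722361
332911854336799 18639485405160
8590311008090840302660 480965080021169647239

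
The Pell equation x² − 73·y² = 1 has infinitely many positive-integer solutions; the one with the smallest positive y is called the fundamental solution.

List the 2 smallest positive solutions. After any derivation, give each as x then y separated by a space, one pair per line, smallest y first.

2281249 267000
10408194000001 1218186966000

d=73: √d = [8; 1,1,5,5,1,1,16] (ℓ=7, odd), read p_13/q_13
step 0: (8, 1)  from 8·(1,0) + (0,1)
step 1: (9, 1)  from 1·(8,1) + (1,0)
step 2: (17, 2)  from 1·(9,1) + (8,1)
step 3: (94, 11)  from 5·(17,2) + (9,1)
step 4: (487, 57)  from 5·(94,11) + (17,2)
…
step 6: (1068, 125)  from 1·(581,68) + (487,57)
step 7: (17669, 2068)  from 16·(1068,125) + (581,68)
step 8: (18737, 2193)  from 1·(17669,2068) + (1068,125)
step 9: (36406, 4261)  from 1·(18737,2193) + (17669,2068)
…
step 11: (1040241, 121751)  from 5·(200767,23498) + (36406,4261)
step 12: (1241008, 145249)  from 1·(1040241,121751) + (200767,23498)
step 13: (2281249, 267000)  from 1·(1241008,145249) + (1040241,121751)
(x₁, y₁) = (2281249, 267000);  2281249² − 73·267000² = 1 ✓
k=2:  x_2 = 2281249·2281249+73·267000·267000 = 10408194000001,  y_2 = 2281249·267000+267000·2281249 = 1218186966000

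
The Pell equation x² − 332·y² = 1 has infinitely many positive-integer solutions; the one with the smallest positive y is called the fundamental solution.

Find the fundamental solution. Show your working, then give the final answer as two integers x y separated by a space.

13447 738

√332 → a₀=18, period (4,1,1,8,1,1,4,36); ℓ=8 even so k=7
i=0: a=18 ⇒ p=18, q=1
…
i=3: a=1 ⇒ p=164, q=9
i=4: a=8 ⇒ p=1403, q=77
…
i=6: a=1 ⇒ p=2970, q=163
i=7: a=4 ⇒ p=13447, q=738
fundamental: x₁=13447, y₁=738  (since 180821809 − 332·544644 = 1)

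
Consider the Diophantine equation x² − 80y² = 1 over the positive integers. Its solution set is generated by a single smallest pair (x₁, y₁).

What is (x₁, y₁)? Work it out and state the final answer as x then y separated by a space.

d=80: √d = [8; 1,16] (ℓ=2, even), read p_1/q_1
a_0=8:  p_0=8·1+0=8,  q_0=8·0+1=1
a_1=1:  p_1=1·8+1=9,  q_1=1·1+0=1
fundamental: x₁=9, y₁=1  (since 81 − 80·1 = 1)

9 1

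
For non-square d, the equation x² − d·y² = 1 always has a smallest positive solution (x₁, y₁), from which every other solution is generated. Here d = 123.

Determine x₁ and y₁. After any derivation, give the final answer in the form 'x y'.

√123 = [11; 11,22, …], period ℓ=2 (even) → k=1
a_0=11:  p_0=11·1+0=11,  q_0=11·0+1=1
a_1=11:  p_1=11·11+1=122,  q_1=11·1+0=11
→ (122, 11).  Check: 122²=14884, 123·11²=14883, difference 1.

122 11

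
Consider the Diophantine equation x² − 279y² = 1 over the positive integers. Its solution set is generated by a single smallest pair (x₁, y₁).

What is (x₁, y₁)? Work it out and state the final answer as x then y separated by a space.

1520 91

d=279: √d = [16; 1,2,2,1,2,2,1,32] (ℓ=8, even), read p_7/q_7
step 0: (16, 1)  from 16·(1,0) + (0,1)
step 1: (17, 1)  from 1·(16,1) + (1,0)
…
step 3: (117, 7)  from 2·(50,3) + (17,1)
step 4: (167, 10)  from 1·(117,7) + (50,3)
…
step 6: (1069, 64)  from 2·(451,27) + (167,10)
step 7: (1520, 91)  from 1·(1069,64) + (451,27)
→ (1520, 91).  Check: 1520²=2310400, 279·91²=2310399, difference 1.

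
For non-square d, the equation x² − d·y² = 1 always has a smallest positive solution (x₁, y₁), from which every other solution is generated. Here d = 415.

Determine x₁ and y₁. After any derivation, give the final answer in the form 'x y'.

√415 = [20; 2,1,2,4,6,…,1,2,40, …], period ℓ=16 (even) → k=15
i=0: a=20 ⇒ p=20, q=1
…
i=2: a=1 ⇒ p=61, q=3
…
i=5: a=6 ⇒ p=4441, q=218
i=6: a=1 ⇒ p=5154, q=253
i=7: a=1 ⇒ p=9595, q=471
i=8: a=3 ⇒ p=33939, q=1666
…
i=10: a=1 ⇒ p=77473, q=3803
i=11: a=6 ⇒ p=508372, q=24955
…
i=13: a=2 ⇒ p=4730294, q=232201
i=14: a=1 ⇒ p=6841255, q=335824
i=15: a=2 ⇒ p=18412804, q=903849
fundamental: x₁=18412804, y₁=903849  (since 339031351142416 − 415·816943014801 = 1)

18412804 903849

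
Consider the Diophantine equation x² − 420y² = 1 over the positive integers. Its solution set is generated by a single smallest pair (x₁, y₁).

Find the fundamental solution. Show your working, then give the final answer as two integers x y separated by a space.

√420 = [20; 2,40, …], period ℓ=2 (even) → k=1
a_0=20:  p_0=20·1+0=20,  q_0=20·0+1=1
a_1=2:  p_1=2·20+1=41,  q_1=2·1+0=2
(x₁, y₁) = (41, 2);  41² − 420·2² = 1 ✓

41 2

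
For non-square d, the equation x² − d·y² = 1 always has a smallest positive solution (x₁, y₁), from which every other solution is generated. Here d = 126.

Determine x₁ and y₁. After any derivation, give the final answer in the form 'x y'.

449 40

d=126: √d = [11; 4,2,4,22] (ℓ=4, even), read p_3/q_3
k=0  a_k=11  p_k/q_k = 11/1
…
k=2  a_k=2  p_k/q_k = 101/9
k=3  a_k=4  p_k/q_k = 449/40
fundamental: x₁=449, y₁=40  (since 201601 − 126·1600 = 1)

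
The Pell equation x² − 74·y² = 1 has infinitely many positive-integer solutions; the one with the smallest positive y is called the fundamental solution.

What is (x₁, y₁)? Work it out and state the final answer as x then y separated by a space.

d=74: √d = [8; 1,1,1,1,16] (ℓ=5, odd), read p_9/q_9
k=0  a_k=8  p_k/q_k = 8/1
…
k=2  a_k=1  p_k/q_k = 17/2
k=3  a_k=1  p_k/q_k = 26/3
…
k=5  a_k=16  p_k/q_k = 714/83
…
k=7  a_k=1  p_k/q_k = 1471/171
k=8  a_k=1  p_k/q_k = 2228/259
k=9  a_k=1  p_k/q_k = 3699/430
fundamental: x₁=3699, y₁=430  (since 13682601 − 74·184900 = 1)

3699 430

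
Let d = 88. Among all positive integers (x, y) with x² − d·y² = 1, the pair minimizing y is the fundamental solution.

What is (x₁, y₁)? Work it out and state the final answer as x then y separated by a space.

√88 → a₀=9, period (2,1,1,1,2,18); ℓ=6 even so k=5
k=0  a_k=9  p_k/q_k = 9/1
k=1  a_k=2  p_k/q_k = 19/2
…
k=3  a_k=1  p_k/q_k = 47/5
k=4  a_k=1  p_k/q_k = 75/8
k=5  a_k=2  p_k/q_k = 197/21
fundamental: x₁=197, y₁=21  (since 38809 − 88·441 = 1)

197 21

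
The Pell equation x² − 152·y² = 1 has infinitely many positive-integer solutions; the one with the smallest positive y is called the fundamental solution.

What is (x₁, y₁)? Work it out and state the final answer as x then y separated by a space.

√152 → a₀=12, period (3,24); ℓ=2 even so k=1
a_0=12:  p_0=12·1+0=12,  q_0=12·0+1=1
a_1=3:  p_1=3·12+1=37,  q_1=3·1+0=3
(x₁, y₁) = (37, 3);  37² − 152·3² = 1 ✓

37 3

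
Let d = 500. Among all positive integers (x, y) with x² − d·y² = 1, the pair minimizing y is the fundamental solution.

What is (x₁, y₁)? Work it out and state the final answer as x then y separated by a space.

√500 = [22; 2,1,3,2,1,…,1,2,44, …], period ℓ=14 (even) → k=13
a_0=22:  p_0=22·1+0=22,  q_0=22·0+1=1
…
a_4=2:  p_4=2·246+67=559,  q_4=2·11+3=25
a_5=1:  p_5=1·559+246=805,  q_5=1·25+11=36
a_6=1:  p_6=1·805+559=1364,  q_6=1·36+25=61
…
a_10=2:  p_10=2·30254+15809=76317,  q_10=2·1353+707=3413
a_11=3:  p_11=3·76317+30254=259205,  q_11=3·3413+1353=11592
a_12=1:  p_12=1·259205+76317=335522,  q_12=1·11592+3413=15005
a_13=2:  p_13=2·335522+259205=930249,  q_13=2·15005+11592=41602
(x₁, y₁) = (930249, 41602);  930249² − 500·41602² = 1 ✓

930249 41602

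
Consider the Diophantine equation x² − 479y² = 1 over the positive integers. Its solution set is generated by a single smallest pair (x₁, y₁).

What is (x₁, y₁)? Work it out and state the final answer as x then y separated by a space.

2989440 136591

√479 = [21; 1,7,1,3,2,21,2,3,1,7,1,42, …], period ℓ=12 (even) → k=11
i=0: a=21 ⇒ p=21, q=1
…
i=2: a=7 ⇒ p=175, q=8
…
i=4: a=3 ⇒ p=766, q=35
…
i=6: a=21 ⇒ p=37075, q=1694
…
i=10: a=7 ⇒ p=2648849, q=121029
i=11: a=1 ⇒ p=2989440, q=136591
→ (2989440, 136591).  Check: 2989440²=8936751513600, 479·136591²=8936751513599, difference 1.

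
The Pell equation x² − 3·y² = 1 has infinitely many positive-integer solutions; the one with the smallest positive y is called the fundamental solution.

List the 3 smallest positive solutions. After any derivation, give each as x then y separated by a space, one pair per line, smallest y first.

d=3: √d = [1; 1,2] (ℓ=2, even), read p_1/q_1
step 0: (1, 1)  from 1·(1,0) + (0,1)
step 1: (2, 1)  from 1·(1,1) + (1,0)
(x₁, y₁) = (2, 1);  2² − 3·1² = 1 ✓
n=2: (2,1)∘(2,1) = (2·2+3·1·1, 2·1+1·2) = (7,4)
n=3: (7,4)∘(2,1) = (2·7+3·1·4, 2·4+1·7) = (26,15)

2 1
7 4
26 15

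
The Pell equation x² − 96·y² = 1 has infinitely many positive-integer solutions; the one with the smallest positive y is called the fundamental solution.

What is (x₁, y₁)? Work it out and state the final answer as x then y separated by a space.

[9; 1,3,1,18] for √96; ℓ=4 ⇒ convergent index 3
a_0=9:  p_0=9·1+0=9,  q_0=9·0+1=1
…
a_2=3:  p_2=3·10+9=39,  q_2=3·1+1=4
a_3=1:  p_3=1·39+10=49,  q_3=1·4+1=5
(x₁, y₁) = (49, 5);  49² − 96·5² = 1 ✓

49 5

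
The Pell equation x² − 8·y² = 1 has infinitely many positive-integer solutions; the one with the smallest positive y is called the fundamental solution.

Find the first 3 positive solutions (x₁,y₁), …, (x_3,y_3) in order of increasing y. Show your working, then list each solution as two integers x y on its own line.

√8 = [2; 1,4, …], period ℓ=2 (even) → k=1
i=0: a=2 ⇒ p=2, q=1
i=1: a=1 ⇒ p=3, q=1
fundamental: x₁=3, y₁=1  (since 9 − 8·1 = 1)
(x_2, y_2) = (3·3 + 8·1·1, 3·1 + 1·3) = (17, 6)
(x_3, y_3) = (3·17 + 8·1·6, 3·6 + 1·17) = (99, 35)

3 1
17 6
99 35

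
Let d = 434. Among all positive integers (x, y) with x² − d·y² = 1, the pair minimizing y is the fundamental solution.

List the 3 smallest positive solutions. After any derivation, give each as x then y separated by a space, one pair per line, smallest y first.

125 6
31249 1500
7812125 374994

√434 = [20; 1,4,1,40, …], period ℓ=4 (even) → k=3
a_0=20:  p_0=20·1+0=20,  q_0=20·0+1=1
…
a_2=4:  p_2=4·21+20=104,  q_2=4·1+1=5
a_3=1:  p_3=1·104+21=125,  q_3=1·5+1=6
→ (125, 6).  Check: 125²=15625, 434·6²=15624, difference 1.
(x_2, y_2) = (125·125 + 434·6·6, 125·6 + 6·125) = (31249, 1500)
(x_3, y_3) = (125·31249 + 434·6·1500, 125·1500 + 6·31249) = (7812125, 374994)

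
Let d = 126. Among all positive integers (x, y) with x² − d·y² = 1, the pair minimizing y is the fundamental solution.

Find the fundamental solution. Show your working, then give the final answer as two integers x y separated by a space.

d=126: √d = [11; 4,2,4,22] (ℓ=4, even), read p_3/q_3
k=0  a_k=11  p_k/q_k = 11/1
…
k=2  a_k=2  p_k/q_k = 101/9
k=3  a_k=4  p_k/q_k = 449/40
(x₁, y₁) = (449, 40);  449² − 126·40² = 1 ✓

449 40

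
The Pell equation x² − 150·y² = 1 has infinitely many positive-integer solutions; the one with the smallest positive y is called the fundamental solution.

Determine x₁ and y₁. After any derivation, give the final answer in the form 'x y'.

d=150: √d = [12; 4,24] (ℓ=2, even), read p_1/q_1
step 0: (12, 1)  from 12·(1,0) + (0,1)
step 1: (49, 4)  from 4·(12,1) + (1,0)
→ (49, 4).  Check: 49²=2401, 150·4²=2400, difference 1.

49 4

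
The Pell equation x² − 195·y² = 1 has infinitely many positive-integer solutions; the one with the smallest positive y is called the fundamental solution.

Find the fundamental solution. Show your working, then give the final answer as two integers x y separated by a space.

d=195: √d = [13; 1,26] (ℓ=2, even), read p_1/q_1
step 0: (13, 1)  from 13·(1,0) + (0,1)
step 1: (14, 1)  from 1·(13,1) + (1,0)
fundamental: x₁=14, y₁=1  (since 196 − 195·1 = 1)

14 1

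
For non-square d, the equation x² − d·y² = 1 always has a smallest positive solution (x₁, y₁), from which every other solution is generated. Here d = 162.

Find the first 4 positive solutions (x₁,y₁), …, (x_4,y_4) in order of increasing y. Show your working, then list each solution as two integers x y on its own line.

[12; 1,2,1,2,12,2,1,2,1,24] for √162; ℓ=10 ⇒ convergent index 9
k=0  a_k=12  p_k/q_k = 12/1
…
k=2  a_k=2  p_k/q_k = 38/3
k=3  a_k=1  p_k/q_k = 51/4
…
k=6  a_k=2  p_k/q_k = 3602/283
…
k=8  a_k=2  p_k/q_k = 14268/1121
k=9  a_k=1  p_k/q_k = 19601/1540
→ (19601, 1540).  Check: 19601²=384199201, 162·1540²=384199200, difference 1.
(x_2, y_2) = (19601·19601 + 162·1540·1540, 19601·1540 + 1540·19601) = (768398401, 60371080)
(x_3, y_3) = (19601·768398401 + 162·1540·60371080, 19601·60371080 + 1540·768398401) = (30122754096401, 2366667076620)
(x_4, y_4) = (19601·30122754096401 + 162·1540·2366667076620, 19601·2366667076620 + 1540·30122754096401) = (1180872205318713601, 92778082677286160)

19601 1540
768398401 60371080
30122754096401 2366667076620
1180872205318713601 92778082677286160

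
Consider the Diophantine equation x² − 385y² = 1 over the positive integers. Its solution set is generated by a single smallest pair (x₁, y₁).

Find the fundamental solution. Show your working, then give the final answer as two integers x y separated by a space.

√385 = [19; 1,1,1,1,1,…,1,1,38, …], period ℓ=16 (even) → k=15
k=0  a_k=19  p_k/q_k = 19/1
k=1  a_k=1  p_k/q_k = 20/1
k=2  a_k=1  p_k/q_k = 39/2
k=3  a_k=1  p_k/q_k = 59/3
k=4  a_k=1  p_k/q_k = 98/5
…
k=6  a_k=3  p_k/q_k = 569/29
k=7  a_k=1  p_k/q_k = 726/37
k=8  a_k=2  p_k/q_k = 2021/103
k=9  a_k=1  p_k/q_k = 2747/140
k=10  a_k=3  p_k/q_k = 10262/523
…
k=12  a_k=1  p_k/q_k = 23271/1186
k=13  a_k=1  p_k/q_k = 36280/1849
k=14  a_k=1  p_k/q_k = 59551/3035
k=15  a_k=1  p_k/q_k = 95831/4884
fundamental: x₁=95831, y₁=4884  (since 9183580561 − 385·23853456 = 1)

95831 4884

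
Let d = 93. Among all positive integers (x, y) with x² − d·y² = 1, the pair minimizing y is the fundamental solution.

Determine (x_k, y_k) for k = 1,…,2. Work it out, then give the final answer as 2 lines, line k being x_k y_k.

12151 1260
295293601 30620520

d=93: √d = [9; 1,1,1,4,6,4,1,1,1,18] (ℓ=10, even), read p_9/q_9
step 0: (9, 1)  from 9·(1,0) + (0,1)
…
step 2: (19, 2)  from 1·(10,1) + (9,1)
step 3: (29, 3)  from 1·(19,2) + (10,1)
step 4: (135, 14)  from 4·(29,3) + (19,2)
step 5: (839, 87)  from 6·(135,14) + (29,3)
step 6: (3491, 362)  from 4·(839,87) + (135,14)
step 7: (4330, 449)  from 1·(3491,362) + (839,87)
step 8: (7821, 811)  from 1·(4330,449) + (3491,362)
step 9: (12151, 1260)  from 1·(7821,811) + (4330,449)
→ (12151, 1260).  Check: 12151²=147646801, 93·1260²=147646800, difference 1.
(12151+1260√93)^2 = 295293601 + 30620520√93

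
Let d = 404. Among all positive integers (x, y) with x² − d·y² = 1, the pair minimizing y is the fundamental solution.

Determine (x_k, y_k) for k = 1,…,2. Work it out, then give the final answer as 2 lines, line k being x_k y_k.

[20; 10,40] for √404; ℓ=2 ⇒ convergent index 1
i=0: a=20 ⇒ p=20, q=1
i=1: a=10 ⇒ p=201, q=10
→ (201, 10).  Check: 201²=40401, 404·10²=40400, difference 1.
k=2:  x_2 = 201·201+404·10·10 = 80801,  y_2 = 201·10+10·201 = 4020

201 10
80801 4020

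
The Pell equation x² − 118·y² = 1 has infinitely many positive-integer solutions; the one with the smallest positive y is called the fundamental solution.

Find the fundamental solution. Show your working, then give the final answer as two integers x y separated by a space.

√118 → a₀=10, period (1,6,3,2,10,2,3,6,1,20); ℓ=10 even so k=9
k=0  a_k=10  p_k/q_k = 10/1
k=1  a_k=1  p_k/q_k = 11/1
…
k=5  a_k=10  p_k/q_k = 5779/532
k=6  a_k=2  p_k/q_k = 12112/1115
…
k=8  a_k=6  p_k/q_k = 264802/24377
k=9  a_k=1  p_k/q_k = 306917/28254
(x₁, y₁) = (306917, 28254);  306917² − 118·28254² = 1 ✓

306917 28254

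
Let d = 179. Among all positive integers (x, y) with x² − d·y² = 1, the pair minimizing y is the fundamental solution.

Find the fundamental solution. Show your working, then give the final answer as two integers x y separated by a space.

[13; 2,1,1,1,3,…,1,2,26] for √179; ℓ=14 ⇒ convergent index 13
a_0=13:  p_0=13·1+0=13,  q_0=13·0+1=1
…
a_2=1:  p_2=1·27+13=40,  q_2=1·2+1=3
a_3=1:  p_3=1·40+27=67,  q_3=1·3+2=5
…
a_8=5:  p_8=5·26999+2047=137042,  q_8=5·2018+153=10243
a_9=3:  p_9=3·137042+26999=438125,  q_9=3·10243+2018=32747
a_10=1:  p_10=1·438125+137042=575167,  q_10=1·32747+10243=42990
…
a_12=1:  p_12=1·1013292+575167=1588459,  q_12=1·75737+42990=118727
a_13=2:  p_13=2·1588459+1013292=4190210,  q_13=2·118727+75737=313191
(x₁, y₁) = (4190210, 313191);  4190210² − 179·313191² = 1 ✓

4190210 313191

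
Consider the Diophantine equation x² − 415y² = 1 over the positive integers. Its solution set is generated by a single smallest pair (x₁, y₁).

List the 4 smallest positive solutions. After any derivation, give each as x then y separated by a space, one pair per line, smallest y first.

[20; 2,1,2,4,6,…,1,2,40] for √415; ℓ=16 ⇒ convergent index 15
step 0: (20, 1)  from 20·(1,0) + (0,1)
step 1: (41, 2)  from 2·(20,1) + (1,0)
…
step 3: (163, 8)  from 2·(61,3) + (41,2)
step 4: (713, 35)  from 4·(163,8) + (61,3)
…
step 6: (5154, 253)  from 1·(4441,218) + (713,35)
step 7: (9595, 471)  from 1·(5154,253) + (4441,218)
…
step 11: (508372, 24955)  from 6·(77473,3803) + (43534,2137)
step 12: (2110961, 103623)  from 4·(508372,24955) + (77473,3803)
step 13: (4730294, 232201)  from 2·(2110961,103623) + (508372,24955)
step 14: (6841255, 335824)  from 1·(4730294,232201) + (2110961,103623)
step 15: (18412804, 903849)  from 2·(6841255,335824) + (4730294,232201)
fundamental: x₁=18412804, y₁=903849  (since 339031351142416 − 415·816943014801 = 1)
(x_2, y_2) = (18412804·18412804 + 415·903849·903849, 18412804·903849 + 903849·18412804) = (678062702284831, 33284788965192)
(x_3, y_3) = (18412804·678062702284831 + 415·903849·33284788965192, 18412804·33284788965192 + 903849·678062702284831) = (24970071273761872339444, 1225732590794885332887)
(x_4, y_4) = (18412804·24970071273761872339444 + 415·903849·1225732590794885332887, 18412804·1225732590794885332887 + 903849·24970071273761872339444) = (919538056459614718055705397121, 45138347901436822389057205104)

18412804 903849
678062702284831 33284788965192
24970071273761872339444 1225732590794885332887
919538056459614718055705397121 45138347901436822389057205104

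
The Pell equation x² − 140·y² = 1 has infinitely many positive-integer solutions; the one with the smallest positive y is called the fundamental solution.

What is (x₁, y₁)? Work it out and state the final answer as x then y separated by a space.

71 6

[11; 1,4,1,22] for √140; ℓ=4 ⇒ convergent index 3
k=0  a_k=11  p_k/q_k = 11/1
…
k=2  a_k=4  p_k/q_k = 59/5
k=3  a_k=1  p_k/q_k = 71/6
→ (71, 6).  Check: 71²=5041, 140·6²=5040, difference 1.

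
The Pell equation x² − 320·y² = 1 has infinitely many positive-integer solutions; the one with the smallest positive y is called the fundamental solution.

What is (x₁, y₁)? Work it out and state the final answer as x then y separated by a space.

161 9

√320 → a₀=17, period (1,7,1,34); ℓ=4 even so k=3
k=0  a_k=17  p_k/q_k = 17/1
k=1  a_k=1  p_k/q_k = 18/1
k=2  a_k=7  p_k/q_k = 143/8
k=3  a_k=1  p_k/q_k = 161/9
(x₁, y₁) = (161, 9);  161² − 320·9² = 1 ✓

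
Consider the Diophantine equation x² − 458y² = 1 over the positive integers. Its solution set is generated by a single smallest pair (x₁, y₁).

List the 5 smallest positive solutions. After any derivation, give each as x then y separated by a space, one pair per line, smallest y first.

√458 → a₀=21, period (2,2,42); ℓ=3 odd so k=5
step 0: (21, 1)  from 21·(1,0) + (0,1)
step 1: (43, 2)  from 2·(21,1) + (1,0)
…
step 3: (4537, 212)  from 42·(107,5) + (43,2)
step 4: (9181, 429)  from 2·(4537,212) + (107,5)
step 5: (22899, 1070)  from 2·(9181,429) + (4537,212)
fundamental: x₁=22899, y₁=1070  (since 524364201 − 458·1144900 = 1)
(x_2, y_2) = (22899·22899 + 458·1070·1070, 22899·1070 + 1070·22899) = (1048728401, 49003860)
(x_3, y_3) = (22899·1048728401 + 458·1070·49003860, 22899·49003860 + 1070·1048728401) = (48029663286099, 2244278779210)
(x_4, y_4) = (22899·48029663286099 + 458·1070·2244278779210, 22899·2244278779210 + 1070·48029663286099) = (2199662518128033601, 102783479481255720)
(x_5, y_5) = (22899·2199662518128033601 + 458·1070·102783479481255720, 22899·102783479481255720 + 1070·2199662518128033601) = (100740143957198019572499, 4707277791038270685350)

22899 1070
1048728401 49003860
48029663286099 2244278779210
2199662518128033601 102783479481255720
100740143957198019572499 4707277791038270685350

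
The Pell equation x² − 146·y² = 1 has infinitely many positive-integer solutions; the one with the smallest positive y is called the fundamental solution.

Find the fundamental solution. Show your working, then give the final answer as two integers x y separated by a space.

[12; 12,24] for √146; ℓ=2 ⇒ convergent index 1
i=0: a=12 ⇒ p=12, q=1
i=1: a=12 ⇒ p=145, q=12
(x₁, y₁) = (145, 12);  145² − 146·12² = 1 ✓

145 12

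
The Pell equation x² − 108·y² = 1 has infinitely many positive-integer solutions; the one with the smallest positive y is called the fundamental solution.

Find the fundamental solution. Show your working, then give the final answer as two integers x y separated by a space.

√108 → a₀=10, period (2,1,1,4,1,1,2,20); ℓ=8 even so k=7
k=0  a_k=10  p_k/q_k = 10/1
k=1  a_k=2  p_k/q_k = 21/2
…
k=4  a_k=4  p_k/q_k = 239/23
k=5  a_k=1  p_k/q_k = 291/28
k=6  a_k=1  p_k/q_k = 530/51
k=7  a_k=2  p_k/q_k = 1351/130
fundamental: x₁=1351, y₁=130  (since 1825201 − 108·16900 = 1)

1351 130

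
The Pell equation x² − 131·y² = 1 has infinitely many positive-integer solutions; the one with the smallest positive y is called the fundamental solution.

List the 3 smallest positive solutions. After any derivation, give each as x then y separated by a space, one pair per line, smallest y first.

10610 927
225144199 19670940
4777559892170 417417345873

d=131: √d = [11; 2,4,11,4,2,22] (ℓ=6, even), read p_5/q_5
step 0: (11, 1)  from 11·(1,0) + (0,1)
…
step 2: (103, 9)  from 4·(23,2) + (11,1)
…
step 4: (4727, 413)  from 4·(1156,101) + (103,9)
step 5: (10610, 927)  from 2·(4727,413) + (1156,101)
(x₁, y₁) = (10610, 927);  10610² − 131·927² = 1 ✓
n=2: (10610,927)∘(10610,927) = (10610·10610+131·927·927, 10610·927+927·10610) = (225144199,19670940)
n=3: (225144199,19670940)∘(10610,927) = (10610·225144199+131·927·19670940, 10610·19670940+927·225144199) = (4777559892170,417417345873)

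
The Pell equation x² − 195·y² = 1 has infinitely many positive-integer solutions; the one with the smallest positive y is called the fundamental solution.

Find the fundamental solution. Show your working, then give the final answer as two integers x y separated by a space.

[13; 1,26] for √195; ℓ=2 ⇒ convergent index 1
k=0  a_k=13  p_k/q_k = 13/1
k=1  a_k=1  p_k/q_k = 14/1
(x₁, y₁) = (14, 1);  14² − 195·1² = 1 ✓

14 1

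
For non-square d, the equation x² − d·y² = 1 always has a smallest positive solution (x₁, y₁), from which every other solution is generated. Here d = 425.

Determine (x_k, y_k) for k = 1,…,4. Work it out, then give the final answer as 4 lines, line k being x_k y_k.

[20; 1,1,1,1,1,1,40] for √425; ℓ=7 ⇒ convergent index 13
a_0=20:  p_0=20·1+0=20,  q_0=20·0+1=1
a_1=1:  p_1=1·20+1=21,  q_1=1·1+0=1
…
a_5=1:  p_5=1·103+62=165,  q_5=1·5+3=8
…
a_10=1:  p_10=1·22038+11153=33191,  q_10=1·1069+541=1610
…
a_12=1:  p_12=1·55229+33191=88420,  q_12=1·2679+1610=4289
a_13=1:  p_13=1·88420+55229=143649,  q_13=1·4289+2679=6968
fundamental: x₁=143649, y₁=6968  (since 20635035201 − 425·48553024 = 1)
(x_2, y_2) = (143649·143649 + 425·6968·6968, 143649·6968 + 6968·143649) = (41270070401, 2001892464)
(x_3, y_3) = (143649·41270070401 + 425·6968·2001892464, 143649·2001892464 + 6968·41270070401) = (11856808685922849, 575139701115304)
(x_4, y_4) = (143649·11856808685922849 + 425·6968·575139701115304, 143649·575139701115304 + 6968·11856808685922849) = (3406437421806992601601, 165236485849022716128)

143649 6968
41270070401 2001892464
11856808685922849 575139701115304
3406437421806992601601 165236485849022716128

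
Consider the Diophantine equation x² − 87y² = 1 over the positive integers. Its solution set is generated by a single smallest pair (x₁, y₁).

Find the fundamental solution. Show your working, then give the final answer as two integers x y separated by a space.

√87 = [9; 3,18, …], period ℓ=2 (even) → k=1
i=0: a=9 ⇒ p=9, q=1
i=1: a=3 ⇒ p=28, q=3
(x₁, y₁) = (28, 3);  28² − 87·3² = 1 ✓

28 3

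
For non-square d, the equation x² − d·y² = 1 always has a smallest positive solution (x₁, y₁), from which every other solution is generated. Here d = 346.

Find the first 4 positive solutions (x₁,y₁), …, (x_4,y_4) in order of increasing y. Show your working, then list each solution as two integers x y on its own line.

√346 → a₀=18, period (1,1,1,1,36); ℓ=5 odd so k=9
i=0: a=18 ⇒ p=18, q=1
i=1: a=1 ⇒ p=19, q=1
i=2: a=1 ⇒ p=37, q=2
i=3: a=1 ⇒ p=56, q=3
i=4: a=1 ⇒ p=93, q=5
i=5: a=36 ⇒ p=3404, q=183
i=6: a=1 ⇒ p=3497, q=188
…
i=8: a=1 ⇒ p=10398, q=559
i=9: a=1 ⇒ p=17299, q=930
fundamental: x₁=17299, y₁=930  (since 299255401 − 346·864900 = 1)
(x_2, y_2) = (17299·17299 + 346·930·930, 17299·930 + 930·17299) = (598510801, 32176140)
(x_3, y_3) = (17299·598510801 + 346·930·32176140, 17299·32176140 + 930·598510801) = (20707276675699, 1113230090790)
(x_4, y_4) = (17299·20707276675699 + 346·930·1113230090790, 17299·1113230090790 + 930·20707276675699) = (716430357827323201, 38515534648976280)

17299 930
598510801 32176140
20707276675699 1113230090790
716430357827323201 38515534648976280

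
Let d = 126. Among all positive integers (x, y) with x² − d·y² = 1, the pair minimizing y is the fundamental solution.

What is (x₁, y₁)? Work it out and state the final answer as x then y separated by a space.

d=126: √d = [11; 4,2,4,22] (ℓ=4, even), read p_3/q_3
i=0: a=11 ⇒ p=11, q=1
…
i=2: a=2 ⇒ p=101, q=9
i=3: a=4 ⇒ p=449, q=40
fundamental: x₁=449, y₁=40  (since 201601 − 126·1600 = 1)

449 40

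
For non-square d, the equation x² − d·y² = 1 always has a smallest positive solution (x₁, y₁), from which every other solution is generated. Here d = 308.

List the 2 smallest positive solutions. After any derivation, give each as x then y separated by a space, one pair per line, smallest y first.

[17; 1,1,4,1,1,34] for √308; ℓ=6 ⇒ convergent index 5
a_0=17:  p_0=17·1+0=17,  q_0=17·0+1=1
…
a_3=4:  p_3=4·35+18=158,  q_3=4·2+1=9
a_4=1:  p_4=1·158+35=193,  q_4=1·9+2=11
a_5=1:  p_5=1·193+158=351,  q_5=1·11+9=20
→ (351, 20).  Check: 351²=123201, 308·20²=123200, difference 1.
(351+20√308)^2 = 246401 + 14040√308

351 20
246401 14040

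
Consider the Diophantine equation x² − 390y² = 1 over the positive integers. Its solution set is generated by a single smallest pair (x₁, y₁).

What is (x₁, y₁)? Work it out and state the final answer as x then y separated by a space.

79 4

√390 = [19; 1,2,1,38, …], period ℓ=4 (even) → k=3
step 0: (19, 1)  from 19·(1,0) + (0,1)
…
step 2: (59, 3)  from 2·(20,1) + (19,1)
step 3: (79, 4)  from 1·(59,3) + (20,1)
fundamental: x₁=79, y₁=4  (since 6241 − 390·16 = 1)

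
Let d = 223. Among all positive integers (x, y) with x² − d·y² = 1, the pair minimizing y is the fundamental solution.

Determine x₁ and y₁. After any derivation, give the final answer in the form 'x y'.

√223 = [14; 1,13,1,28, …], period ℓ=4 (even) → k=3
i=0: a=14 ⇒ p=14, q=1
i=1: a=1 ⇒ p=15, q=1
i=2: a=13 ⇒ p=209, q=14
i=3: a=1 ⇒ p=224, q=15
→ (224, 15).  Check: 224²=50176, 223·15²=50175, difference 1.

224 15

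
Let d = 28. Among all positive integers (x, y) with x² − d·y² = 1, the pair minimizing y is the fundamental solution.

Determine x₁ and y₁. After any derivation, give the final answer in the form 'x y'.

127 24

[5; 3,2,3,10] for √28; ℓ=4 ⇒ convergent index 3
a_0=5:  p_0=5·1+0=5,  q_0=5·0+1=1
…
a_2=2:  p_2=2·16+5=37,  q_2=2·3+1=7
a_3=3:  p_3=3·37+16=127,  q_3=3·7+3=24
→ (127, 24).  Check: 127²=16129, 28·24²=16128, difference 1.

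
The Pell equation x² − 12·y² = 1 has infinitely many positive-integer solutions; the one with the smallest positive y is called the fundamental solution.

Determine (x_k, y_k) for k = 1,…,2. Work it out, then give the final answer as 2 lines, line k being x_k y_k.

√12 → a₀=3, period (2,6); ℓ=2 even so k=1
a_0=3:  p_0=3·1+0=3,  q_0=3·0+1=1
a_1=2:  p_1=2·3+1=7,  q_1=2·1+0=2
→ (7, 2).  Check: 7²=49, 12·2²=48, difference 1.
k=2:  x_2 = 7·7+12·2·2 = 97,  y_2 = 7·2+2·7 = 28

7 2
97 28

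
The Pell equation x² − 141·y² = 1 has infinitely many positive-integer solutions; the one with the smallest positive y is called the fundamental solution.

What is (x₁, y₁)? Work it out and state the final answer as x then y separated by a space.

95 8

√141 = [11; 1,6,1,22, …], period ℓ=4 (even) → k=3
i=0: a=11 ⇒ p=11, q=1
…
i=2: a=6 ⇒ p=83, q=7
i=3: a=1 ⇒ p=95, q=8
→ (95, 8).  Check: 95²=9025, 141·8²=9024, difference 1.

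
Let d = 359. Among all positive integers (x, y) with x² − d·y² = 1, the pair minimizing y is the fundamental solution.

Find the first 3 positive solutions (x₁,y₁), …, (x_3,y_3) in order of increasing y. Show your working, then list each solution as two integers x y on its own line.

d=359: √d = [18; 1,17,1,36] (ℓ=4, even), read p_3/q_3
i=0: a=18 ⇒ p=18, q=1
…
i=2: a=17 ⇒ p=341, q=18
i=3: a=1 ⇒ p=360, q=19
→ (360, 19).  Check: 360²=129600, 359·19²=129599, difference 1.
n=2: (360,19)∘(360,19) = (360·360+359·19·19, 360·19+19·360) = (259199,13680)
n=3: (259199,13680)∘(360,19) = (360·259199+359·19·13680, 360·13680+19·259199) = (186622920,9849581)

360 19
259199 13680
186622920 9849581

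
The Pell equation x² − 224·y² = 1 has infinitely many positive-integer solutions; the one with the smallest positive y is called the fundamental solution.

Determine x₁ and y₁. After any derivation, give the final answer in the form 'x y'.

√224 → a₀=14, period (1,28); ℓ=2 even so k=1
k=0  a_k=14  p_k/q_k = 14/1
k=1  a_k=1  p_k/q_k = 15/1
fundamental: x₁=15, y₁=1  (since 225 − 224·1 = 1)

15 1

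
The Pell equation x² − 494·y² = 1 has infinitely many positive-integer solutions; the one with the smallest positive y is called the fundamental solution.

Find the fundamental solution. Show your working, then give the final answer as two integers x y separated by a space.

73035 3286

√494 = [22; 4,2,2,1,2,1,2,2,4,44, …], period ℓ=10 (even) → k=9
a_0=22:  p_0=22·1+0=22,  q_0=22·0+1=1
…
a_4=1:  p_4=1·489+200=689,  q_4=1·22+9=31
…
a_7=2:  p_7=2·2556+1867=6979,  q_7=2·115+84=314
a_8=2:  p_8=2·6979+2556=16514,  q_8=2·314+115=743
a_9=4:  p_9=4·16514+6979=73035,  q_9=4·743+314=3286
→ (73035, 3286).  Check: 73035²=5334111225, 494·3286²=5334111224, difference 1.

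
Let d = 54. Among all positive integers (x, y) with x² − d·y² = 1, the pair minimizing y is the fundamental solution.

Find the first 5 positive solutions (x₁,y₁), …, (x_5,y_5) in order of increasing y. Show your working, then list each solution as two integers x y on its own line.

√54 → a₀=7, period (2,1,6,1,2,14); ℓ=6 even so k=5
k=0  a_k=7  p_k/q_k = 7/1
k=1  a_k=2  p_k/q_k = 15/2
k=2  a_k=1  p_k/q_k = 22/3
k=3  a_k=6  p_k/q_k = 147/20
k=4  a_k=1  p_k/q_k = 169/23
k=5  a_k=2  p_k/q_k = 485/66
fundamental: x₁=485, y₁=66  (since 235225 − 54·4356 = 1)
k=2:  x_2 = 485·485+54·66·66 = 470449,  y_2 = 485·66+66·485 = 64020
k=3:  x_3 = 485·470449+54·66·64020 = 456335045,  y_3 = 485·64020+66·470449 = 62099334
k=4:  x_4 = 485·456335045+54·66·62099334 = 442644523201,  y_4 = 485·62099334+66·456335045 = 60236289960
k=5:  x_5 = 485·442644523201+54·66·60236289960 = 429364731169925,  y_5 = 485·60236289960+66·442644523201 = 58429139161866

485 66
470449 64020
456335045 62099334
442644523201 60236289960
429364731169925 58429139161866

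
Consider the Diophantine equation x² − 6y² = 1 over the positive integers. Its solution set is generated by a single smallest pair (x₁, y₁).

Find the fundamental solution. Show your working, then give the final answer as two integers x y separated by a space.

5 2

d=6: √d = [2; 2,4] (ℓ=2, even), read p_1/q_1
i=0: a=2 ⇒ p=2, q=1
i=1: a=2 ⇒ p=5, q=2
(x₁, y₁) = (5, 2);  5² − 6·2² = 1 ✓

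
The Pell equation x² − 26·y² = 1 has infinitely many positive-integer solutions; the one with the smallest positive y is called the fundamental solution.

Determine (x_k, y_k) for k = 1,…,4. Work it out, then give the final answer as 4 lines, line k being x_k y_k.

√26 → a₀=5, period (10); ℓ=1 odd so k=1
step 0: (5, 1)  from 5·(1,0) + (0,1)
step 1: (51, 10)  from 10·(5,1) + (1,0)
(x₁, y₁) = (51, 10);  51² − 26·10² = 1 ✓
n=2: (51,10)∘(51,10) = (51·51+26·10·10, 51·10+10·51) = (5201,1020)
n=3: (5201,1020)∘(51,10) = (51·5201+26·10·1020, 51·1020+10·5201) = (530451,104030)
n=4: (530451,104030)∘(51,10) = (51·530451+26·10·104030, 51·104030+10·530451) = (54100801,10610040)

51 10
5201 1020
530451 104030
54100801 10610040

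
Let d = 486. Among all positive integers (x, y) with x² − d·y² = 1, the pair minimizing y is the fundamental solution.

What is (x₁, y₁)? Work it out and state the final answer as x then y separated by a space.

[22; 22,44] for √486; ℓ=2 ⇒ convergent index 1
step 0: (22, 1)  from 22·(1,0) + (0,1)
step 1: (485, 22)  from 22·(22,1) + (1,0)
fundamental: x₁=485, y₁=22  (since 235225 − 486·484 = 1)

485 22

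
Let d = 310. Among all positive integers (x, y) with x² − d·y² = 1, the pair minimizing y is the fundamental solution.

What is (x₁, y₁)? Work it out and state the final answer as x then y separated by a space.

848719 48204

√310 → a₀=17, period (1,1,1,1,5,…,1,1,34); ℓ=16 even so k=15
k=0  a_k=17  p_k/q_k = 17/1
…
k=4  a_k=1  p_k/q_k = 88/5
k=5  a_k=5  p_k/q_k = 493/28
k=6  a_k=3  p_k/q_k = 1567/89
…
k=8  a_k=2  p_k/q_k = 5687/323
k=9  a_k=1  p_k/q_k = 7747/440
k=10  a_k=3  p_k/q_k = 28928/1643
k=11  a_k=5  p_k/q_k = 152387/8655
k=12  a_k=1  p_k/q_k = 181315/10298
k=13  a_k=1  p_k/q_k = 333702/18953
k=14  a_k=1  p_k/q_k = 515017/29251
k=15  a_k=1  p_k/q_k = 848719/48204
fundamental: x₁=848719, y₁=48204  (since 720323940961 − 310·2323625616 = 1)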